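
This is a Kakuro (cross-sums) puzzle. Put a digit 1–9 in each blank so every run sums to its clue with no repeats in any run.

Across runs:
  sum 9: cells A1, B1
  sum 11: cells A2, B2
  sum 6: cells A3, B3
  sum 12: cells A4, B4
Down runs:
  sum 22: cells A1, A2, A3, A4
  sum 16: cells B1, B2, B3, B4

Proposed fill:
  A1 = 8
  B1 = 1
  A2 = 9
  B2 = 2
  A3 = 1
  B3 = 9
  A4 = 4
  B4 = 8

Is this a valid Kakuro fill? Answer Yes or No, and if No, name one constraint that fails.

No — the across run A3–B3 sums to 10, not 6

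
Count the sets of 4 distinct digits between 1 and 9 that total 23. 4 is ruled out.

4 distinct digits from 1–9 sum between 10 and 30.
Dropping sets that contain 4.
Enumerating: {1,5,8,9}, {1,6,7,9}, {2,5,7,9}, {2,6,7,8}, {3,5,6,9}, {3,5,7,8}.

6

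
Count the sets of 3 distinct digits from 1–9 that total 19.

5

3 distinct digits from 1–9 sum between 6 and 24.
Enumerating: {2,8,9}, {3,7,9}, {4,6,9}, {4,7,8}, {5,6,8}.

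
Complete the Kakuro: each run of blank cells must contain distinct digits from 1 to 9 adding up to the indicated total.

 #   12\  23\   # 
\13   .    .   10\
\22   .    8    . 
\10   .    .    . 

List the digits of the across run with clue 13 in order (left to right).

23 in 3 cells must be {6,8,9}.
R2C3 = 9: the only remaining digit allowed by both the 22 across and the 10 down.
R3C2 = 6: the only remaining digit allowed by both the 10 across and the 23 down.
R3C3 = 10 − 9 = 1 completes the 10 down.
R1C2 = 23 − 14 = 9 completes the 23 down.
R2C1 = 22 − 17 = 5 completes the 22 across.
R3C1 = 10 − 7 = 3 completes the 10 across.
R1C1 = 13 − 9 = 4 completes the 13 across.

4 9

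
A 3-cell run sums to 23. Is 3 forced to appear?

No

The only way to make 23 from 3 distinct digits is {6,8,9}, which does not contain 3.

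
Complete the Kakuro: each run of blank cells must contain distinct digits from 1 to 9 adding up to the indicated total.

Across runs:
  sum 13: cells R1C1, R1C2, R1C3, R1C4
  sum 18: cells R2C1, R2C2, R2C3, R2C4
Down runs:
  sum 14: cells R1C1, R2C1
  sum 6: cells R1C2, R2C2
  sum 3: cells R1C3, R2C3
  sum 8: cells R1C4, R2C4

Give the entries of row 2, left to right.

3 in 2 cells must be {1,2}.
Nothing is forced directly, so branch on R1C1, whose candidates are 5 or 6. If R1C1 = 5: that forces R1C3 = 1, R1C4 = 3, R2C1 = 9, R2C3 = 2, after which R2C4 would have to be in {1,3,4,6} for the 18 across but in {5} for the 8 down — contradiction. So R1C1 = 6.
R2C1 = 14 − 6 = 8 completes the 14 down.
Nothing is forced directly, so branch on R1C3, whose candidates are 1 or 2. If R1C3 = 1: that forces R1C4 = 2, R2C3 = 2, after which R2C4 would have to be in {1,3,5,7} for the 18 across but in {6} for the 8 down — contradiction. So R1C3 = 2.
R1C4 = 1: the only remaining digit allowed by both the 13 across and the 8 down.
R2C3 = 3 − 2 = 1 completes the 3 down.
R2C4 = 8 − 1 = 7 completes the 8 down.
R1C2 = 13 − 9 = 4 completes the 13 across.
R2C2 = 18 − 16 = 2 completes the 18 across.

8 2 1 7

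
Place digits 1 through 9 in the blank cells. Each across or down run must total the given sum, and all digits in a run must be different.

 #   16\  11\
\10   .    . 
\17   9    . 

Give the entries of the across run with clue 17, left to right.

17 in 2 cells must be {8,9}; 16 in 2 cells must be {7,9}.
R1C1 = 16 − 9 = 7 completes the 16 down.
R1C2 = 10 − 7 = 3 completes the 10 across.
R2C2 = 17 − 9 = 8 completes the 17 across.

9 8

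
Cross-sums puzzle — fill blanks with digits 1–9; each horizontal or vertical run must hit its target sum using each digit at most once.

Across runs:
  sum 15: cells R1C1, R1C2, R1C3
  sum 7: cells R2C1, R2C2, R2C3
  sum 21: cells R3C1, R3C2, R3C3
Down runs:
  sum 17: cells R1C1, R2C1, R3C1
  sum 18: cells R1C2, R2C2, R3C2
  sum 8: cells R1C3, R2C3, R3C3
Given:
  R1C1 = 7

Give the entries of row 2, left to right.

7 in 3 cells must be {1,2,4}.
No cell is forced outright now. R3C3 can only be 4 or 5 (the digits allowed by both its 21 across and its 8 down). If R3C3 = 5: that forces R1C3 = 2, R2C3 = 1, R3C1 = 9, R3C2 = 7, R1C2 = 6, after which R2C1 would have to be in {2,4} for the 7 across but in {1} for the 17 down — contradiction. So R3C3 = 4.
R1C3 = 3: the only remaining digit allowed by both the 15 across and the 8 down.
R2C3 = 8 − 7 = 1 completes the 8 down.
R1C2 = 15 − 10 = 5 completes the 15 across.
Given what's placed, R2C2 must be 4 to fit the 7 across and 18 down.
R3C2 = 18 − 9 = 9 completes the 18 down.
R2C1 = 7 − 5 = 2 completes the 7 across.

2 4 1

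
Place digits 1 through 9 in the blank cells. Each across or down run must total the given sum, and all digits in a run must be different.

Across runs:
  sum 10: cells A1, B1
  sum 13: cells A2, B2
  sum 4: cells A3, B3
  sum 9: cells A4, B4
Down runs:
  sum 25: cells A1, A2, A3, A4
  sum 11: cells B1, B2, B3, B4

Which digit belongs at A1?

9

4 in 2 cells must be {1,3}; 11 in 4 cells must be {1,2,3,5}.
Only 5 fits B2 under both its across sum 13 and down sum 11.
A2 = 13 − 5 = 8 completes the 13 across.
Nothing is forced directly, so branch on A3, whose candidates are 1 or 3. If A3 = 3: that forces A1 = 9, B1 = 1, after which B3 would have to be in {1} for the 4 across but in {2,3} for the 11 down — contradiction. So A3 = 1.
B3 = 4 − 1 = 3 completes the 4 across.
A4 = 7: the only remaining digit allowed by both the 9 across and the 25 down.
B4 = 9 − 7 = 2 completes the 9 across.
A1 = 25 − 16 = 9 completes the 25 down.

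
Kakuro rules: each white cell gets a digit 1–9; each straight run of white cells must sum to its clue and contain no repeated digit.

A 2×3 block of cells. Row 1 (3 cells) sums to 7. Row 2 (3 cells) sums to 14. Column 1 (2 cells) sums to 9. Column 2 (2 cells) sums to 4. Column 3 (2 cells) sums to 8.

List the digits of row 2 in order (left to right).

5 3 6

7 in 3 cells must be {1,2,4}; 4 in 2 cells must be {1,3}.
The 7 across and the 4 down share only 1, so (1,2) = 1.
Given what's placed, (1,3) must be 2 to fit the 7 across and 8 down.
(2,2) = 4 − 1 = 3 completes the 4 down.
(2,3) = 8 − 2 = 6 completes the 8 down.
(1,1) = 7 − 3 = 4 completes the 7 across.
(2,1) = 14 − 9 = 5 completes the 14 across.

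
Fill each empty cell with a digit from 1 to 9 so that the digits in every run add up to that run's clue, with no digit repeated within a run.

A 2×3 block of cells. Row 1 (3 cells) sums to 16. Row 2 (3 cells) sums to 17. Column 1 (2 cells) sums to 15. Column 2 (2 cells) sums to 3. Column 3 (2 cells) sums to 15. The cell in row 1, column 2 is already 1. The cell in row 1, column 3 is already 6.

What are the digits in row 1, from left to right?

9 1 6

3 in 2 cells must be {1,2}.
(1,1) = 16 − 7 = 9 completes the 16 across.
(2,1) = 15 − 9 = 6 completes the 15 down.
(2,2) = 3 − 1 = 2 completes the 3 down.
(2,3) = 17 − 8 = 9 completes the 17 across.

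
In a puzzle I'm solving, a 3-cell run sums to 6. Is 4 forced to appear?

No

The only way to make 6 from 3 distinct digits is {1,2,3}, which does not contain 4.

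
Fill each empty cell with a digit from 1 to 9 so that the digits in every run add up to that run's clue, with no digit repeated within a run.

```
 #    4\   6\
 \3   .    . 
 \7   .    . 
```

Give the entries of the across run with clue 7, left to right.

3 4

3 in 2 cells must be {1,2}; 4 in 2 cells must be {1,3}.
The 3 across and the 4 down share only 1, so R1C1 = 1.
R1C2 = 3 − 1 = 2 completes the 3 across.
R2C1 = 4 − 1 = 3 completes the 4 down.
R2C2 = 7 − 3 = 4 completes the 7 across.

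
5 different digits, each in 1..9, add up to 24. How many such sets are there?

11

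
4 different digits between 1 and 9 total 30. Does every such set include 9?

The only way to make 30 from 4 distinct digits is {6,7,8,9}, which contains 9.

Yes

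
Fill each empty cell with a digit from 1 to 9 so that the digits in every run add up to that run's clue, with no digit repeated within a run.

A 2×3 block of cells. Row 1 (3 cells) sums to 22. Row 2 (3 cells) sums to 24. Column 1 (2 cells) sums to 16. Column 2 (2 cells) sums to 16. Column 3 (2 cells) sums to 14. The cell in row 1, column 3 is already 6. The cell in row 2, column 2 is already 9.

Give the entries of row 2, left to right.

7 9 8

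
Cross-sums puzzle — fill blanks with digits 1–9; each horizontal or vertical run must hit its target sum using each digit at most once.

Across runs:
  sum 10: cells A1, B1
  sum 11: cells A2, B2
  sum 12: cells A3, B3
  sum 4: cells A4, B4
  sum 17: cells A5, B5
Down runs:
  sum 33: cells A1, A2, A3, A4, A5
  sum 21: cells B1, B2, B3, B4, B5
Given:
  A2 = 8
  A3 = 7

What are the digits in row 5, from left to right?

4 in 2 cells must be {1,3}; 17 in 2 cells must be {8,9}.
B2 = 11 − 8 = 3 completes the 11 across.
B3 = 12 − 7 = 5 completes the 12 across.
A4 = 3: the only remaining digit allowed by both the 4 across and the 33 down.
B4 = 4 − 3 = 1 completes the 4 across.
A5 = 9: the only remaining digit allowed by both the 17 across and the 33 down.
B5 = 17 − 9 = 8 completes the 17 across.

9, 8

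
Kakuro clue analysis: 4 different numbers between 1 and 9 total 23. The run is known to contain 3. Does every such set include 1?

No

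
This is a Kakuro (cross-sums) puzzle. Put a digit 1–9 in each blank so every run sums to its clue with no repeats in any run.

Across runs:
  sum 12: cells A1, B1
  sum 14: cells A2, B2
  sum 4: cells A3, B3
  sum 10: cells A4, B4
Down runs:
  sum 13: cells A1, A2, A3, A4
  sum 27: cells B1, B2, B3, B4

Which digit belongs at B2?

9

4 in 2 cells must be {1,3}.
Only 3 fits B3 under both its across sum 4 and down sum 27.
A3 = 4 − 3 = 1 completes the 4 across.
Nothing is forced directly, so branch on A2, whose candidates are 5 or 6. If A2 = 6: that forces A1 = 4, B1 = 8, after which B2 would have to be in {8} for the 14 across but in {7,9} for the 27 down — contradiction. So A2 = 5.
B2 = 14 − 5 = 9 completes the 14 across.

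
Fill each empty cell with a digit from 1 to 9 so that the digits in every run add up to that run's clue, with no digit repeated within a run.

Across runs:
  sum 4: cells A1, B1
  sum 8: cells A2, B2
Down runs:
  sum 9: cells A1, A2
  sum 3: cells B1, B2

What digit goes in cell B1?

1

4 in 2 cells must be {1,3}; 3 in 2 cells must be {1,2}.
The 4 across and the 3 down share only 1, so B1 = 1.
B2 = 3 − 1 = 2 completes the 3 down.
A1 = 4 − 1 = 3 completes the 4 across.
A2 = 8 − 2 = 6 completes the 8 across.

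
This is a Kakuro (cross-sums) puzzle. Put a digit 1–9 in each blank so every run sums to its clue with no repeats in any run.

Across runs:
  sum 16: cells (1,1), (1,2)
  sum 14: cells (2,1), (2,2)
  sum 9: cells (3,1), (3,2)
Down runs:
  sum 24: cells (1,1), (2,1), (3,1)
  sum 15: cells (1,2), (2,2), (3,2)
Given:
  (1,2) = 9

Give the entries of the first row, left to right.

16 in 2 cells must be {7,9}; 24 in 3 cells must be {7,8,9}.
(1,1) = 16 − 9 = 7 completes the 16 across.
Given what's placed, (2,2) must be 5 to fit the 14 across and 15 down.
Given what's placed, (3,1) must be 8 to fit the 9 across and 24 down.
(3,2) = 9 − 8 = 1 completes the 9 across.
(2,1) = 14 − 5 = 9 completes the 14 across.

7, 9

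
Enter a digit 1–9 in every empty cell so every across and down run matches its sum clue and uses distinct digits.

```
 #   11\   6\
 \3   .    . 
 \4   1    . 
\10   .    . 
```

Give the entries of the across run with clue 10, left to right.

8, 2

3 in 2 cells must be {1,2}; 4 in 2 cells must be {1,3}; 6 in 3 cells must be {1,2,3}.
R1C1 = 2: the only remaining digit allowed by both the 3 across and the 11 down.
R1C2 = 3 − 2 = 1 completes the 3 across.
R2C2 = 4 − 1 = 3 completes the 4 across.
R3C1 = 11 − 3 = 8 completes the 11 down.
R3C2 = 10 − 8 = 2 completes the 10 across.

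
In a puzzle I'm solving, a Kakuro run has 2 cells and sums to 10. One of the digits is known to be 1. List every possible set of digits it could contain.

{1,9}

2 distinct digits from 1–9 sum between 3 and 17.
Keeping only sets containing 1.
Only one set works: {1,9}.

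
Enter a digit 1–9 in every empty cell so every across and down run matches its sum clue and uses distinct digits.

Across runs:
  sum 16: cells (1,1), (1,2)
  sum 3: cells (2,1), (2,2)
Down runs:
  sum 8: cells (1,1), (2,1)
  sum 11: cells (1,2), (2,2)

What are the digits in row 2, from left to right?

16 in 2 cells must be {7,9}; 3 in 2 cells must be {1,2}.
The 16 across and the 8 down share only 7, so (1,1) = 7.
(1,2) = 16 − 7 = 9 completes the 16 across.
(2,1) = 8 − 7 = 1 completes the 8 down.
(2,2) = 3 − 1 = 2 completes the 3 across.

1 2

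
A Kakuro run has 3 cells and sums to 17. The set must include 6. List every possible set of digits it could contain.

3 distinct digits from 1–9 sum between 6 and 24.
Keeping only sets containing 6.

{2,6,9}; {3,6,8}; {4,6,7}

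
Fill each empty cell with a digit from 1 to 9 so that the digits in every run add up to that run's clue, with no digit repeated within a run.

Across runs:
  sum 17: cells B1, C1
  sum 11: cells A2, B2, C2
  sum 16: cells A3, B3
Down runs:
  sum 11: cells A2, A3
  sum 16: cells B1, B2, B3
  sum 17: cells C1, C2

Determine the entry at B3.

7

17 in 2 cells must be {8,9}; 16 in 2 cells must be {7,9}.
The 11 across and the 17 down share only 8, so C2 = 8.
C1 = 17 − 8 = 9 completes the 17 down.
A2 = 2: the only remaining digit allowed by both the 11 across and the 11 down.
B2 = 11 − 10 = 1 completes the 11 across.
A3 = 11 − 2 = 9 completes the 11 down.
B3 = 16 − 9 = 7 completes the 16 across.
B1 = 17 − 9 = 8 completes the 17 across.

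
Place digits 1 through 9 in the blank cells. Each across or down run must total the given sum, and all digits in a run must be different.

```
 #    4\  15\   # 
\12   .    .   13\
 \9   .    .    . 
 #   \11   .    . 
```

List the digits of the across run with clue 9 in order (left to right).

1 2 6

4 in 2 cells must be {1,3}.
The 12 across and the 4 down share only 3, so R1C1 = 3.
R1C2 = 12 − 3 = 9 completes the 12 across.
R2C1 = 4 − 3 = 1 completes the 4 down.
No cell is forced outright now. R2C2 can only be 2 or 5 (the digits allowed by both its 9 across and its 15 down). If R2C2 = 5: then R2C3 would have to be in {3} for the 9 across but in {4,5,6,7,8,9} for the 13 down — contradiction. So R2C2 = 2.
R2C3 = 9 − 3 = 6 completes the 9 across.
R3C2 = 15 − 11 = 4 completes the 15 down.
R3C3 = 11 − 4 = 7 completes the 11 across.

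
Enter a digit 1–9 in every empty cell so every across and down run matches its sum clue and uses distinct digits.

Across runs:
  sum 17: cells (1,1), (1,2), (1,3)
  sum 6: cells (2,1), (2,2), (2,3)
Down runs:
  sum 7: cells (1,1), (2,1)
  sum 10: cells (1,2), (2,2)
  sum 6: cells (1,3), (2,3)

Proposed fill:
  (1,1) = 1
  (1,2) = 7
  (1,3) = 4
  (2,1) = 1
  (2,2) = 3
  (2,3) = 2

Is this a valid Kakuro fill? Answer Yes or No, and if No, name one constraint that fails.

No — the down run (1,1)–(2,1) sums to 2, not 7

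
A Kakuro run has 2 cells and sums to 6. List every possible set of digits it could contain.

{1,5}; {2,4}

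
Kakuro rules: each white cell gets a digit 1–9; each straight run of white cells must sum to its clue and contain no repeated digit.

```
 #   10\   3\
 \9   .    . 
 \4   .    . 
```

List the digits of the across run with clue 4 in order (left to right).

3, 1

4 in 2 cells must be {1,3}; 3 in 2 cells must be {1,2}.
The 4 across and the 3 down share only 1, so R2C2 = 1.
R1C2 = 3 − 1 = 2 completes the 3 down.
R2C1 = 4 − 1 = 3 completes the 4 across.
R1C1 = 9 − 2 = 7 completes the 9 across.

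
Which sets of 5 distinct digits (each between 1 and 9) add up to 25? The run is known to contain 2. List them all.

{1,2,5,8,9}; {1,2,6,7,9}; {2,3,4,7,9}; {2,3,5,6,9}; {2,3,5,7,8}; {2,4,5,6,8}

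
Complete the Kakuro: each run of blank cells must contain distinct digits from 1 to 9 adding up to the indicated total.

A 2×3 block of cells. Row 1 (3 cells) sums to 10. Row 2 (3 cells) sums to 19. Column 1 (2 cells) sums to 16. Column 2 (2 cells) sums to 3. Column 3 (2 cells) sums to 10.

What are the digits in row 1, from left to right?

7 1 2

16 in 2 cells must be {7,9}; 3 in 2 cells must be {1,2}.
The 10 across and the 16 down share only 7, so (1,1) = 7.
(2,1) = 16 − 7 = 9 completes the 16 down.
Given what's placed, (2,2) must be 2 to fit the 19 across and 3 down.
(2,3) = 19 − 11 = 8 completes the 19 across.
(1,2) = 3 − 2 = 1 completes the 3 down.
(1,3) = 10 − 8 = 2 completes the 10 across.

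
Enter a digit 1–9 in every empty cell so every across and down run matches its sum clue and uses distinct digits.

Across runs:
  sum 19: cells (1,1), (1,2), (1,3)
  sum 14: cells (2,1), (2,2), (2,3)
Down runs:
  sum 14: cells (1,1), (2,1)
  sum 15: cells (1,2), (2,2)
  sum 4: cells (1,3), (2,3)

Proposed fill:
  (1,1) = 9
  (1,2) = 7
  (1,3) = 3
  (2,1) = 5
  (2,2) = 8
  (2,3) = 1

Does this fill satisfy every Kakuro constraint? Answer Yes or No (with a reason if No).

Yes

Across: 9+7+3=19; 5+8+1=14. Down: 9+5=14; 7+8=15; 3+1=4. No digit repeats within any run.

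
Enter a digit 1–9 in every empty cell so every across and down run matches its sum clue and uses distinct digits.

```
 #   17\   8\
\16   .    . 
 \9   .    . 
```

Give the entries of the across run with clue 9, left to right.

16 in 2 cells must be {7,9}; 17 in 2 cells must be {8,9}.
The 16 across and the 17 down share only 9, so R1C1 = 9.
R1C2 = 16 − 9 = 7 completes the 16 across.
R2C1 = 17 − 9 = 8 completes the 17 down.
R2C2 = 9 − 8 = 1 completes the 9 across.

8 1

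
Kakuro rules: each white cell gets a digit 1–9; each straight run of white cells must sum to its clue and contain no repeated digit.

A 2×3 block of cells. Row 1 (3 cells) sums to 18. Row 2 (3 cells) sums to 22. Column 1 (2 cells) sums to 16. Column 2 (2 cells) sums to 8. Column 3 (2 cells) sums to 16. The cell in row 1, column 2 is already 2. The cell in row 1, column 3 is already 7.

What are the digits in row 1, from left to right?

9, 2, 7

16 in 2 cells must be {7,9}.
(1,1) = 18 − 9 = 9 completes the 18 across.
(2,1) = 16 − 9 = 7 completes the 16 down.
(2,2) = 8 − 2 = 6 completes the 8 down.
(2,3) = 22 − 13 = 9 completes the 22 across.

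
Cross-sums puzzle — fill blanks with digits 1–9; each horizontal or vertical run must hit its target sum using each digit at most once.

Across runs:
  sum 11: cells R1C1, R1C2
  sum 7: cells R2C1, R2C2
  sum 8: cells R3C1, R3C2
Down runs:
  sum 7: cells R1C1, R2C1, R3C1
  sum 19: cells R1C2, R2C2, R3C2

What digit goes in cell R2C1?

7 in 3 cells must be {1,2,4}.
Nothing is forced directly, so branch on R1C1, whose candidates are 2 or 4. If R1C1 = 4: that forces R1C2 = 7, R3C2 = 3, after which R2C2 would have to be in {1,2,3,4,5,6} for the 7 across but in {9} for the 19 down — contradiction. So R1C1 = 2.
R1C2 = 11 − 2 = 9 completes the 11 across.
Given what's placed, R3C1 must be 1 to fit the 8 across and 7 down.
R3C2 = 8 − 1 = 7 completes the 8 across.
R2C1 = 7 − 3 = 4 completes the 7 down.
R2C2 = 7 − 4 = 3 completes the 7 across.

4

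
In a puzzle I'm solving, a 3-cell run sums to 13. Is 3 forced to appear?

Counterexample: {1,4,8} sums to 13 without using 3.

No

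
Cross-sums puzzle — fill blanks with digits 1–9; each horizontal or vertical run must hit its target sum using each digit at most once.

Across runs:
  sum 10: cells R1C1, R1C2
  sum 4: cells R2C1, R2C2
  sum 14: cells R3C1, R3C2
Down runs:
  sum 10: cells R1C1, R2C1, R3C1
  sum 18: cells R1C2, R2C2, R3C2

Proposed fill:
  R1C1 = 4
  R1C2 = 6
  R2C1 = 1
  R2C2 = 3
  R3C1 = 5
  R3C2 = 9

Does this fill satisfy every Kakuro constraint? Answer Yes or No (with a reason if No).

Yes

Across: 4+6=10; 1+3=4; 5+9=14. Down: 4+1+5=10; 6+3+9=18. No digit repeats within any run.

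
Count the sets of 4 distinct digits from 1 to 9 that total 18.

11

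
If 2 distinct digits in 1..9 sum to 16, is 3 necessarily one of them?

No

The only way to make 16 from 2 distinct digits is {7,9}, which does not contain 3.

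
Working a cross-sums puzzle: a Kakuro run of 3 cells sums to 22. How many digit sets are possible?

3 distinct digits from 1–9 sum between 6 and 24.
Enumerating: {5,8,9}, {6,7,9}.

2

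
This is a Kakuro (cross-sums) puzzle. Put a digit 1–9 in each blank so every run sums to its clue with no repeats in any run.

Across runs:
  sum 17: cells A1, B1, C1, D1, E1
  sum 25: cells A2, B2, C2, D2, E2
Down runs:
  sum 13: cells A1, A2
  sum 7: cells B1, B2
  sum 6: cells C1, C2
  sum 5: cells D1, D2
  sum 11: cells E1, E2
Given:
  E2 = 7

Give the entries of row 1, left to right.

E1 = 11 − 7 = 4 completes the 11 down.
Given what's placed, A1 must be 7 to fit the 17 across and 13 down.
A2 = 13 − 7 = 6 completes the 13 down.
No cell is forced outright now. C1 can only be 1 or 2 (the digits allowed by both its 17 across and its 6 down). If C1 = 2: that forces C2 = 4, D2 = 3, after which D1 would have to be in {1,3} for the 17 across but in {2} for the 5 down — contradiction. So C1 = 1.
C2 = 6 − 1 = 5 completes the 6 down.
Nothing is forced directly, so branch on B2, whose candidates are 3 or 4. If B2 = 3: then B1 would have to be in {2,3} for the 17 across but in {4} for the 7 down — contradiction. So B2 = 4.
B1 = 7 − 4 = 3 completes the 7 down.
D1 = 17 − 15 = 2 completes the 17 across.

7 3 1 2 4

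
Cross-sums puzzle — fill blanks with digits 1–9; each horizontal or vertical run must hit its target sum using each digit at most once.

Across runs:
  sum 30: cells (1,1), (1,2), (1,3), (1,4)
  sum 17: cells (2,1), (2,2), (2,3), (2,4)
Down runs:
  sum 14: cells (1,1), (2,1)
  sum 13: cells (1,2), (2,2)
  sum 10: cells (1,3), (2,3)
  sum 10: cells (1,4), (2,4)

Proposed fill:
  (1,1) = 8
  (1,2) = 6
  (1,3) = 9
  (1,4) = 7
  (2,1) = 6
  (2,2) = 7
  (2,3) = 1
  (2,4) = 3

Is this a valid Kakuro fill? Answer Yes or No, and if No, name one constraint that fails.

Across: 8+6+9+7=30; 6+7+1+3=17. Down: 8+6=14; 6+7=13; 9+1=10; 7+3=10. No digit repeats within any run.

Yes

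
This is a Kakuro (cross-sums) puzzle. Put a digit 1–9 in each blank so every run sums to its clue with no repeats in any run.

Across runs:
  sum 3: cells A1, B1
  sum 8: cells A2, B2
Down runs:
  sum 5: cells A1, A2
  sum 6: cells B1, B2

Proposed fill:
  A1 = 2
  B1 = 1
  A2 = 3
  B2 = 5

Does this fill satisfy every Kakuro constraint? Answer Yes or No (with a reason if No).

Across: 2+1=3; 3+5=8. Down: 2+3=5; 1+5=6. No digit repeats within any run.

Yes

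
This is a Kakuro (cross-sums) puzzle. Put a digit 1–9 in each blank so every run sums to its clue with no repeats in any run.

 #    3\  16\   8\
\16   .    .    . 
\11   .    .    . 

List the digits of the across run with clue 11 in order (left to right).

1, 7, 3

3 in 2 cells must be {1,2}; 16 in 2 cells must be {7,9}.
The 11 across and the 16 down share only 7, so R2C2 = 7.
R1C2 = 16 − 7 = 9 completes the 16 down.
Given what's placed, R2C1 must be 1 to fit the 11 across and 3 down.
R2C3 = 11 − 8 = 3 completes the 11 across.
R1C1 = 3 − 1 = 2 completes the 3 down.
R1C3 = 16 − 11 = 5 completes the 16 across.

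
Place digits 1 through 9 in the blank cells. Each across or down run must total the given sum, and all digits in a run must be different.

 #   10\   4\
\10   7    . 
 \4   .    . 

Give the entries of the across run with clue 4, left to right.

3 1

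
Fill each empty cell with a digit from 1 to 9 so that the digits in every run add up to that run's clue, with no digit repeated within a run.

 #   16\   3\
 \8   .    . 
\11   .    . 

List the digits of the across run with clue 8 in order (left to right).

7 1

16 in 2 cells must be {7,9}; 3 in 2 cells must be {1,2}.
The 8 across and the 16 down share only 7, so R1C1 = 7.
R1C2 = 8 − 7 = 1 completes the 8 across.
R2C1 = 16 − 7 = 9 completes the 16 down.
R2C2 = 11 − 9 = 2 completes the 11 across.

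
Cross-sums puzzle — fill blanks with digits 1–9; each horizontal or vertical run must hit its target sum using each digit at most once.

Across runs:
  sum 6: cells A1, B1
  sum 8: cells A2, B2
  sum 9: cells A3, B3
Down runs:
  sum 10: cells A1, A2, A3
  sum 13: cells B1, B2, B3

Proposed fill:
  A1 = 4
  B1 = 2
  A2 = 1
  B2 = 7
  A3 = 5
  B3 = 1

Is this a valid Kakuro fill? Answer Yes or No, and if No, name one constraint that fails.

No — the across run A3–B3 sums to 6, not 9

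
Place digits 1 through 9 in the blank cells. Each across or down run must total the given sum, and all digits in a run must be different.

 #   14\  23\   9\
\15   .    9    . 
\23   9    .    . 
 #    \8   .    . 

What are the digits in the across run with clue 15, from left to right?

5, 9, 1

23 in 3 cells must be {6,8,9}.
R1C1 = 14 − 9 = 5 completes the 14 down.
R1C3 = 15 − 14 = 1 completes the 15 across.
Given what's placed, R2C3 must be 6 to fit the 23 across and 9 down.
Given what's placed, R3C2 must be 6 to fit the 8 across and 23 down.
R3C3 = 8 − 6 = 2 completes the 8 across.
R2C2 = 23 − 15 = 8 completes the 23 across.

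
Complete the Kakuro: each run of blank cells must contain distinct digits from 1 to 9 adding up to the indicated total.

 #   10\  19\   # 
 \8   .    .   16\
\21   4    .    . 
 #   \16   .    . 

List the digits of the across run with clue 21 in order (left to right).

4 8 9

16 in 2 cells must be {7,9}.
R1C1 = 10 − 4 = 6 completes the 10 down.
R1C2 = 8 − 6 = 2 completes the 8 across.
Given what's placed, R2C3 must be 9 to fit the 21 across and 16 down.
Given what's placed, R3C2 must be 9 to fit the 16 across and 19 down.
R3C3 = 16 − 9 = 7 completes the 16 across.
R2C2 = 21 − 13 = 8 completes the 21 across.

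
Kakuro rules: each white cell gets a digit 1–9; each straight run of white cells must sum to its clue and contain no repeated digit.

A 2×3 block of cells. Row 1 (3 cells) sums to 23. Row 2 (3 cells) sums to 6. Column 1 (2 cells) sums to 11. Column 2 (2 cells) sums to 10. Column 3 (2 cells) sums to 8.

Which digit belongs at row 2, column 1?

3

23 in 3 cells must be {6,8,9}; 6 in 3 cells must be {1,2,3}.
The 23 across and the 8 down share only 6, so (1,3) = 6.
(2,3) = 8 − 6 = 2 completes the 8 down.
Given what's placed, (2,1) must be 3 to fit the 6 across and 11 down.
(2,2) = 6 − 5 = 1 completes the 6 across.
(1,1) = 11 − 3 = 8 completes the 11 down.
(1,2) = 23 − 14 = 9 completes the 23 across.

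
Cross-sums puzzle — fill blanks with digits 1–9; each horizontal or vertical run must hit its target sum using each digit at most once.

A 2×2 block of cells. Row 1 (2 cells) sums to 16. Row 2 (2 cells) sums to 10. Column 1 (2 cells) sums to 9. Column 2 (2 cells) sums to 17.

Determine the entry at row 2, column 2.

16 in 2 cells must be {7,9}; 17 in 2 cells must be {8,9}.
The 16 across and the 9 down share only 7, so (1,1) = 7.
(1,2) = 16 − 7 = 9 completes the 16 across.
(2,1) = 9 − 7 = 2 completes the 9 down.
(2,2) = 10 − 2 = 8 completes the 10 across.

8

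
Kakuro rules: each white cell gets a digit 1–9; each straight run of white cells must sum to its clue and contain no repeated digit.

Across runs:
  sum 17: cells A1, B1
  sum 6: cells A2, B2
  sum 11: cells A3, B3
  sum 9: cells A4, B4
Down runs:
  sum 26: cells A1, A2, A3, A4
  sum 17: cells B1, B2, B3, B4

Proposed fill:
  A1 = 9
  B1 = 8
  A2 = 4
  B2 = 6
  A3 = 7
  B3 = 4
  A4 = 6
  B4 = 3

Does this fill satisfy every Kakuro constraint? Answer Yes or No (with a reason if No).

No — the across run A2–B2 sums to 10, not 6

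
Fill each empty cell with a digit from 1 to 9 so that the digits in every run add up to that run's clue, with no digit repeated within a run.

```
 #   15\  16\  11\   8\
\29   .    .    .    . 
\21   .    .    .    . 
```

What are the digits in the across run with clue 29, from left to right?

8, 7, 9, 5

29 in 4 cells must be {5,7,8,9}; 16 in 2 cells must be {7,9}.
Nothing is forced directly, so branch on R1C4, whose candidates are 5 or 7. If R1C4 = 7: that forces R1C2 = 9, R2C2 = 7, R2C4 = 1, R1C1 = 8, R1C3 = 5, after which R2C1 would have to be in {4,5,8,9} for the 21 across but in {7} for the 15 down — contradiction. So R1C4 = 5.
R2C4 = 8 − 5 = 3 completes the 8 down.
Nothing is forced directly, so branch on R1C3, whose candidates are 7 or 8 or 9. If R1C3 = 7: that forces R1C2 = 9, R2C2 = 7, after which R2C3 would have to be in {2,5,6,9} for the 21 across but in {4} for the 11 down — contradiction. If R1C3 = 8: then R2C3 would have to be in {1,2,4,5,6,7,8,9} for the 21 across but in {3} for the 11 down — contradiction. So R1C3 = 9.
R1C2 = 7: the only remaining digit allowed by both the 29 across and the 16 down.
R2C2 = 16 − 7 = 9 completes the 16 down.
R2C3 = 11 − 9 = 2 completes the 11 down.
R1C1 = 29 − 21 = 8 completes the 29 across.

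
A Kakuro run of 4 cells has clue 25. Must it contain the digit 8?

Counterexample: {3,6,7,9} sums to 25 without using 8.

No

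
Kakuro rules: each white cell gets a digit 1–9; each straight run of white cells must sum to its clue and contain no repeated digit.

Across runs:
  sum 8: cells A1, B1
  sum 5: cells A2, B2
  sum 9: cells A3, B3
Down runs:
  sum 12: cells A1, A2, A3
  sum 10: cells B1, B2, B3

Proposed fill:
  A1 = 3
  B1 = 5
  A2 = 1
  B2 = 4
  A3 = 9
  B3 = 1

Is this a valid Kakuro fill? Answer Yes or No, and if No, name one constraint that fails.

No — the across run A3–B3 sums to 10, not 9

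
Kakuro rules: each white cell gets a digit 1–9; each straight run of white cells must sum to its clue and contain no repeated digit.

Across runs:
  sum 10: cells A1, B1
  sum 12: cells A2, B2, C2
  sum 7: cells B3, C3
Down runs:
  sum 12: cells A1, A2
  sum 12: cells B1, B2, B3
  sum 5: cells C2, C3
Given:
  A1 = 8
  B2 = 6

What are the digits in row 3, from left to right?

4, 3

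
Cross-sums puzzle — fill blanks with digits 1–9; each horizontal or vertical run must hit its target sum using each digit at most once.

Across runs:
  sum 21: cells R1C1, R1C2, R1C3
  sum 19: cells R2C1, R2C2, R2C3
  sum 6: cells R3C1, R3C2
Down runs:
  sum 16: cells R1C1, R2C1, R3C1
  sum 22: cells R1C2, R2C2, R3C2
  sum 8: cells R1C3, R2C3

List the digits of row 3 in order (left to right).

Only 5 fits R3C2 under both its across sum 6 and down sum 22.
R3C1 = 6 − 5 = 1 completes the 6 across.
Nothing is forced directly, so branch on R1C3, whose candidates are 5 or 6 or 7. If R1C3 = 5: that forces R1C2 = 9, R2C2 = 8, after which R2C3 would have to be in {2,4,5,6,7,9} for the 19 across but in {3} for the 8 down — contradiction. If R1C3 = 7: then R2C3 would have to be in {2,3,4,5,6,7,8,9} for the 19 across but in {1} for the 8 down — contradiction. So R1C3 = 6.
R1C2 = 8: the only remaining digit allowed by both the 21 across and the 22 down.
R2C2 = 22 − 13 = 9 completes the 22 down.
R2C3 = 8 − 6 = 2 completes the 8 down.
R1C1 = 21 − 14 = 7 completes the 21 across.
R2C1 = 19 − 11 = 8 completes the 19 across.

1, 5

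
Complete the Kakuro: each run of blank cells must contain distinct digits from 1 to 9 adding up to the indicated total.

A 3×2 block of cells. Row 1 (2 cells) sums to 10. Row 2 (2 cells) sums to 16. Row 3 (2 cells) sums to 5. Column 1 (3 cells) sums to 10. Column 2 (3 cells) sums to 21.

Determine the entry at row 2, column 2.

16 in 2 cells must be {7,9}.
The 16 across and the 10 down share only 7, so (2,1) = 7.
(2,2) = 16 − 7 = 9 completes the 16 across.
Given what's placed, (3,2) must be 4 to fit the 5 across and 21 down.
(1,2) = 21 − 13 = 8 completes the 21 down.
(3,1) = 5 − 4 = 1 completes the 5 across.
(1,1) = 10 − 8 = 2 completes the 10 across.

9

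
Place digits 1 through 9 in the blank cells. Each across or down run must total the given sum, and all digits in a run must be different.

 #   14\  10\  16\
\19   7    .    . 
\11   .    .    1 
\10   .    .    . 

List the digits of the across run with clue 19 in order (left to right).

Nothing is forced directly, so branch on R1C2, whose candidates are 3 or 4. If R1C2 = 4: that forces R1C3 = 8, after which R2C2 would have to be in {2,3,4,6,7,8} for the 11 across but in {1,5} for the 10 down — contradiction. So R1C2 = 3.
R1C3 = 19 − 10 = 9 completes the 19 across.
R3C3 = 16 − 10 = 6 completes the 16 down.
Given what's placed, R3C2 must be 1 to fit the 10 across and 10 down.
R2C2 = 10 − 4 = 6 completes the 10 down.
R3C1 = 10 − 7 = 3 completes the 10 across.
R2C1 = 11 − 7 = 4 completes the 11 across.

7 3 9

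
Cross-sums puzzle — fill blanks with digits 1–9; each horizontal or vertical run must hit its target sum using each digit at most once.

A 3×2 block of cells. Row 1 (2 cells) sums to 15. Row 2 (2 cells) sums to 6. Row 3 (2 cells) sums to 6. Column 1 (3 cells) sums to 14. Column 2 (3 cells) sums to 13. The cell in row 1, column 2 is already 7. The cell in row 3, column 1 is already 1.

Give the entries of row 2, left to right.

(1,1) = 15 − 7 = 8 completes the 15 across.
(2,1) = 14 − 9 = 5 completes the 14 down.
(2,2) = 6 − 5 = 1 completes the 6 across.
(3,2) = 6 − 1 = 5 completes the 6 across.

5 1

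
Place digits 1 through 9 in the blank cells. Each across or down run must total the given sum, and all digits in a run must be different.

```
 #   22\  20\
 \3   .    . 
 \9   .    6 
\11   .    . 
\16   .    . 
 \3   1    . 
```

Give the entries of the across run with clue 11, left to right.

7 4

3 in 2 cells must be {1,2}; 16 in 2 cells must be {7,9}.
R1C1 = 2: the only remaining digit allowed by both the 3 across and the 22 down.
R1C2 = 3 − 2 = 1 completes the 3 across.
R2C1 = 9 − 6 = 3 completes the 9 across.
R4C2 = 7: the only remaining digit allowed by both the 16 across and the 20 down.
R5C2 = 3 − 1 = 2 completes the 3 across.
R3C2 = 20 − 16 = 4 completes the 20 down.
R4C1 = 16 − 7 = 9 completes the 16 across.
R3C1 = 11 − 4 = 7 completes the 11 across.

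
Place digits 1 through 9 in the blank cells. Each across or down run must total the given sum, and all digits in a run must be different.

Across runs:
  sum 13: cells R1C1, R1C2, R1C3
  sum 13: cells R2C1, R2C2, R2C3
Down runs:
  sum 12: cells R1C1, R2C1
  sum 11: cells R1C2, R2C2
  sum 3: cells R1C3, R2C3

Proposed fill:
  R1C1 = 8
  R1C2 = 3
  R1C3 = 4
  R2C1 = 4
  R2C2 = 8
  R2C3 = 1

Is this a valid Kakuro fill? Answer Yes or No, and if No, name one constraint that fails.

No — the across run R1C1–R1C3 sums to 15, not 13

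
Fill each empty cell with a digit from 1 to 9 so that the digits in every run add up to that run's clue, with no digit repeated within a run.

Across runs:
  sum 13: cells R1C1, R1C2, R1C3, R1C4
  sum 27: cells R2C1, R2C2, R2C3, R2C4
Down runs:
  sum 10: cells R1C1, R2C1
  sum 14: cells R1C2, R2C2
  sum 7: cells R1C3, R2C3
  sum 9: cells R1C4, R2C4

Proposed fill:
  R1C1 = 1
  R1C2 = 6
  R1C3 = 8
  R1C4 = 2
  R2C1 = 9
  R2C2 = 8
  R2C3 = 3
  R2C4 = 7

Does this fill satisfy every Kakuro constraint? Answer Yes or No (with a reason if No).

No — the across run R1C1–R1C4 sums to 17, not 13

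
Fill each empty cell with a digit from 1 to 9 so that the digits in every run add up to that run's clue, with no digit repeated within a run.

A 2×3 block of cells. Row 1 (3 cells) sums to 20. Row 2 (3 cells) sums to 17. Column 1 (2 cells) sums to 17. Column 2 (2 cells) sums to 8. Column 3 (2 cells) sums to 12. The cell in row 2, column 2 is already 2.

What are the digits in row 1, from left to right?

9 6 5

17 in 2 cells must be {8,9}.
(1,2) = 8 − 2 = 6 completes the 8 down.
(1,1) = 9: the only remaining digit allowed by both the 20 across and the 17 down.
(1,3) = 20 − 15 = 5 completes the 20 across.
(2,1) = 17 − 9 = 8 completes the 17 down.
(2,3) = 17 − 10 = 7 completes the 17 across.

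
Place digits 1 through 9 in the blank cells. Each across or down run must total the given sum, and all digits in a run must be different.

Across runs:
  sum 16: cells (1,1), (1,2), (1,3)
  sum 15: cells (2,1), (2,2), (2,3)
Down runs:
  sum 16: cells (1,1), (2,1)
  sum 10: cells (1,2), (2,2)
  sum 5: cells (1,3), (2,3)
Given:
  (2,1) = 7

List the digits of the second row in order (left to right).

7 6 2

16 in 2 cells must be {7,9}.
(1,1) = 16 − 7 = 9 completes the 16 down.
Nothing is forced directly, so branch on (2,3), whose candidates are 2 or 3. If (2,3) = 3: that forces (1,3) = 2, after which (2,2) would have to be in {5} for the 15 across but in {1,2,3,4,6,7,8,9} for the 10 down — contradiction. So (2,3) = 2.
(1,3) = 5 − 2 = 3 completes the 5 down.
(2,2) = 15 − 9 = 6 completes the 15 across.
(1,2) = 16 − 12 = 4 completes the 16 across.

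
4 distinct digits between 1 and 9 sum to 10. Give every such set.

{1,2,3,4}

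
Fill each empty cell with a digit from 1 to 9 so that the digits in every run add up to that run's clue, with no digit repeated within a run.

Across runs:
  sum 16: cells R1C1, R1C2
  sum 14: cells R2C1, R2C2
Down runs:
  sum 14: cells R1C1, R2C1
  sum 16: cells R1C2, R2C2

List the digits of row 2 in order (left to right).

16 in 2 cells must be {7,9}.
The 16 across and the 14 down share only 9, so R1C1 = 9.
R1C2 = 16 − 9 = 7 completes the 16 across.
R2C1 = 14 − 9 = 5 completes the 14 down.
R2C2 = 14 − 5 = 9 completes the 14 across.

5 9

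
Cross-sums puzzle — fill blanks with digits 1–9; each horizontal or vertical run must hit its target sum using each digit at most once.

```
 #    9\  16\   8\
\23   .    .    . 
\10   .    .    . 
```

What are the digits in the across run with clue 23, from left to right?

23 in 3 cells must be {6,8,9}; 16 in 2 cells must be {7,9}.
The 23 across and the 16 down share only 9, so R1C2 = 9.
Given what's placed, R1C3 must be 6 to fit the 23 across and 8 down.
R2C2 = 16 − 9 = 7 completes the 16 down.
R2C3 = 8 − 6 = 2 completes the 8 down.
R1C1 = 23 − 15 = 8 completes the 23 across.
R2C1 = 10 − 9 = 1 completes the 10 across.

8, 9, 6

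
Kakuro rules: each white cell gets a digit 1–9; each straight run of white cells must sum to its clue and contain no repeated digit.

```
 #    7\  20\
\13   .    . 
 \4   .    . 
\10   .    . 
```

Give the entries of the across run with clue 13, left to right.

4 in 2 cells must be {1,3}; 7 in 3 cells must be {1,2,4}.
The 13 across and the 7 down share only 4, so R1C1 = 4.
R1C2 = 13 − 4 = 9 completes the 13 across.
Given what's placed, R2C1 must be 1 to fit the 4 across and 7 down.
R2C2 = 4 − 1 = 3 completes the 4 across.
R3C1 = 7 − 5 = 2 completes the 7 down.
R3C2 = 10 − 2 = 8 completes the 10 across.

4, 9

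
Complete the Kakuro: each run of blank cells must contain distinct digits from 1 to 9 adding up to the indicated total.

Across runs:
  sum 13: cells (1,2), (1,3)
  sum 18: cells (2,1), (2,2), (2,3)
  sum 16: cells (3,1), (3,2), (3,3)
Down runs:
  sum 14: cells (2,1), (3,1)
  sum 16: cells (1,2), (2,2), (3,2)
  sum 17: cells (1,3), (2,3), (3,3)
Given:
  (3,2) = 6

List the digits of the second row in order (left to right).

6 3 9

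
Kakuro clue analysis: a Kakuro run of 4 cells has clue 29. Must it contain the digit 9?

The only way to make 29 from 4 distinct digits is {5,7,8,9}, which contains 9.

Yes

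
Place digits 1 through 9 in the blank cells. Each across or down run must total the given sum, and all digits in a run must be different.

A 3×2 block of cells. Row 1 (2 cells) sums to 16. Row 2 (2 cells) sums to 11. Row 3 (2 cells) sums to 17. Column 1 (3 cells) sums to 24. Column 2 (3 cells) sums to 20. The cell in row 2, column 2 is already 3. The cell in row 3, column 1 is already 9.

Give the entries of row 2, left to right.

8 3

16 in 2 cells must be {7,9}; 17 in 2 cells must be {8,9}; 24 in 3 cells must be {7,8,9}.
Given what's placed, (1,1) must be 7 to fit the 16 across and 24 down.
(1,2) = 16 − 7 = 9 completes the 16 across.
(2,1) = 11 − 3 = 8 completes the 11 across.
(3,2) = 17 − 9 = 8 completes the 17 across.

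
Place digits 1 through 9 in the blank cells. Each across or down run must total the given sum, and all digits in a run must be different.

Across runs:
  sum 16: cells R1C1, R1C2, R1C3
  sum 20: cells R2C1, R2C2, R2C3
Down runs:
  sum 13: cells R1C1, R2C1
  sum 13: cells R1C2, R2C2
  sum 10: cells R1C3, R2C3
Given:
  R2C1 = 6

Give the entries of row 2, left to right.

6 5 9

R1C1 = 13 − 6 = 7 completes the 13 down.
Given what's placed, R2C3 must be 9 to fit the 20 across and 10 down.
R1C3 = 10 − 9 = 1 completes the 10 down.
R2C2 = 20 − 15 = 5 completes the 20 across.
R1C2 = 16 − 8 = 8 completes the 16 across.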